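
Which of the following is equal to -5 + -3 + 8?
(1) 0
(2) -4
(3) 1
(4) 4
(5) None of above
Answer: 1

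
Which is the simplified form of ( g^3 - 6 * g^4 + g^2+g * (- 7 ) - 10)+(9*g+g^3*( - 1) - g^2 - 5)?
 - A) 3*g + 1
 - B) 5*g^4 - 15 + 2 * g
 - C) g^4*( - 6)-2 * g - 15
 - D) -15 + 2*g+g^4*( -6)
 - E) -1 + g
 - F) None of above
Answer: D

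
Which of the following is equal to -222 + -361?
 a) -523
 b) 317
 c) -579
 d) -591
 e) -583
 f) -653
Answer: e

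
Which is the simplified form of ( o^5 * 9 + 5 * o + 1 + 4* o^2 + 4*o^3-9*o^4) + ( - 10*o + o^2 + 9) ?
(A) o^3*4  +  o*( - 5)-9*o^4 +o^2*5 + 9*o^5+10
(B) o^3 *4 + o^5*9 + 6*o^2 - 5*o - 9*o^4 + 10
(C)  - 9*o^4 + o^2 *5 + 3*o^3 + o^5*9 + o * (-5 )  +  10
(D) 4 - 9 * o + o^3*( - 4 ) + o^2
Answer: A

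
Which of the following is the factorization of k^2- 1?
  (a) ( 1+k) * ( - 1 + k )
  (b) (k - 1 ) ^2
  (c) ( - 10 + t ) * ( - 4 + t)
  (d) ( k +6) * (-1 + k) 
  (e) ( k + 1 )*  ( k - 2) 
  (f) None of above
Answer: a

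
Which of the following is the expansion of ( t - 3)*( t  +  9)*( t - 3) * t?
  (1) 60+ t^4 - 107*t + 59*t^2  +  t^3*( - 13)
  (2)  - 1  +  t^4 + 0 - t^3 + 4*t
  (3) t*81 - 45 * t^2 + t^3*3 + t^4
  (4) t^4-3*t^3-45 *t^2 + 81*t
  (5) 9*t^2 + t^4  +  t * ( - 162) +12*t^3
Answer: 3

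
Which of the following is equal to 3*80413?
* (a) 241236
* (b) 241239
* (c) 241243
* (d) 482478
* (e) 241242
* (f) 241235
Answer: b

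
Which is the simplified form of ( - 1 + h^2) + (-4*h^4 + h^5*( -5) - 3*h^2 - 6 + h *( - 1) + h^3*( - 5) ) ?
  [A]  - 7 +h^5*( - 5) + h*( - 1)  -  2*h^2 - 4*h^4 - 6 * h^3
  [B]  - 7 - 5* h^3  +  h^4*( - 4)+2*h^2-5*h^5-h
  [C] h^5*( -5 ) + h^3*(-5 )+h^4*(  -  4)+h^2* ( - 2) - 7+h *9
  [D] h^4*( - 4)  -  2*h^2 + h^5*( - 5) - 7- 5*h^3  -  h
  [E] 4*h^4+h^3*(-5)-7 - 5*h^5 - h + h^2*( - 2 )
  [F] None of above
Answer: D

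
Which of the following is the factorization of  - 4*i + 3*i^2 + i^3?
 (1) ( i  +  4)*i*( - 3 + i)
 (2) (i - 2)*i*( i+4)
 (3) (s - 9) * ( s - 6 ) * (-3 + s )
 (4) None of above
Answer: 4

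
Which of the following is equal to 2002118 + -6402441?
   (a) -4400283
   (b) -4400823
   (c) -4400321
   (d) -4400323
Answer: d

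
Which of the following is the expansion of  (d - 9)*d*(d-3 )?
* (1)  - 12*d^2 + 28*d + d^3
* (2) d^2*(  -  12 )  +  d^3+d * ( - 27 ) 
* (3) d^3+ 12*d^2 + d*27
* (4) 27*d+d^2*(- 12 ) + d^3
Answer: 4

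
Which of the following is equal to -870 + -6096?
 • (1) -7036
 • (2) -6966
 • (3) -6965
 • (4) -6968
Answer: 2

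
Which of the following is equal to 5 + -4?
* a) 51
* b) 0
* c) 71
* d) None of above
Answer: d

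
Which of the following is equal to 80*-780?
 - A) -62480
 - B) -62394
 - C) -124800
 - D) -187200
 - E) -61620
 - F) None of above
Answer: F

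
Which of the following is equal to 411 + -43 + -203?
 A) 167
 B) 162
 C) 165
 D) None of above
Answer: C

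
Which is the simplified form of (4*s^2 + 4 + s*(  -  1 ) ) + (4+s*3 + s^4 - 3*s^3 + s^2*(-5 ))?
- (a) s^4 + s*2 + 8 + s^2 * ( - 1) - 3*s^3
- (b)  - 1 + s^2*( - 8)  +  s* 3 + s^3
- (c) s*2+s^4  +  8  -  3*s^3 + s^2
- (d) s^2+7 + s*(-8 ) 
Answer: a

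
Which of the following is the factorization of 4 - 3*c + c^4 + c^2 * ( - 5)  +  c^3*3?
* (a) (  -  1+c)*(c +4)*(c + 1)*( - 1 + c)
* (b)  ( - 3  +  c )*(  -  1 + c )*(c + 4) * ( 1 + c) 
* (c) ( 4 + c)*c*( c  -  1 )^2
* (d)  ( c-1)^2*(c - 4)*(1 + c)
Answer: a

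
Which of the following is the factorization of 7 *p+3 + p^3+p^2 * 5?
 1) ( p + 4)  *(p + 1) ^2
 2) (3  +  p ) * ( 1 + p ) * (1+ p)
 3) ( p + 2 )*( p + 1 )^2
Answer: 2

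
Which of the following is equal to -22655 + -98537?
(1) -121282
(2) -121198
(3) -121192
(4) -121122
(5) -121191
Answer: 3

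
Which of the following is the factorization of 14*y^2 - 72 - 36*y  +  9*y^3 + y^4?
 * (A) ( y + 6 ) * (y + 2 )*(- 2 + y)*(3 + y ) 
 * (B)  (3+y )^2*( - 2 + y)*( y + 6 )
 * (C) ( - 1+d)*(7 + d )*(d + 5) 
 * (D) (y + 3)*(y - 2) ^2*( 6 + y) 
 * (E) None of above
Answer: A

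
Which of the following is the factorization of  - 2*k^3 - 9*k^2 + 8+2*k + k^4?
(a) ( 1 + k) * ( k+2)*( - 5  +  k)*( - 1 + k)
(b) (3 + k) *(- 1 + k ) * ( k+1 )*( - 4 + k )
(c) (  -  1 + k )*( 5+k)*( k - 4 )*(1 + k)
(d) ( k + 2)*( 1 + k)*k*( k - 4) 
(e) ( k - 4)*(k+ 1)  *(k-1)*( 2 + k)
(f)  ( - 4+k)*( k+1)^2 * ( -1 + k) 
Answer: e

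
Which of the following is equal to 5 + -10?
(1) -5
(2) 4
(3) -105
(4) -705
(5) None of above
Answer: 1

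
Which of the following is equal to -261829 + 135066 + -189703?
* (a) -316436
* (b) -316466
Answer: b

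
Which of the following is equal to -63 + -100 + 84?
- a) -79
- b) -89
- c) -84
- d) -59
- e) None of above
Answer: a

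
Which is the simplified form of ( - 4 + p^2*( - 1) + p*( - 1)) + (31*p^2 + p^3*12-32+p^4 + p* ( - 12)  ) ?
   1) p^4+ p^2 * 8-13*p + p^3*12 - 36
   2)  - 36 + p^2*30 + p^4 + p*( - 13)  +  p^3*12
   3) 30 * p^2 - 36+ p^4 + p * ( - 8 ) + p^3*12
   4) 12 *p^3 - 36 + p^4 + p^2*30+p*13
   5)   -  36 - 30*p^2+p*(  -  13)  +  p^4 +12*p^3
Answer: 2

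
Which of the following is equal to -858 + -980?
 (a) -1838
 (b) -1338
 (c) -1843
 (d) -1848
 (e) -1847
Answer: a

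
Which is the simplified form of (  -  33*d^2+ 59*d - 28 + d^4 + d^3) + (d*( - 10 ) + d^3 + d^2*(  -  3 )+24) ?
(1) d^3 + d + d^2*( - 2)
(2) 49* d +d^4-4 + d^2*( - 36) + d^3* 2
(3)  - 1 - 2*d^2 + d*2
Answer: 2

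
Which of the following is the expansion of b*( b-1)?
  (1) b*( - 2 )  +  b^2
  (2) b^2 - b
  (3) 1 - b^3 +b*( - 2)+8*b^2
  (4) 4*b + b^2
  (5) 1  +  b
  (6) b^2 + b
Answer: 2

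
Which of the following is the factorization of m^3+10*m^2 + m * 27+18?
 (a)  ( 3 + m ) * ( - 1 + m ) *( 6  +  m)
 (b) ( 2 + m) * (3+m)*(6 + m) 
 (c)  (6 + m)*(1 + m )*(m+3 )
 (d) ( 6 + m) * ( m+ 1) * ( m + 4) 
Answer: c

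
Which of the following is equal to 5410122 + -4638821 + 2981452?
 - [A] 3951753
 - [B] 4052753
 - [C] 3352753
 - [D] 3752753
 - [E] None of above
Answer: D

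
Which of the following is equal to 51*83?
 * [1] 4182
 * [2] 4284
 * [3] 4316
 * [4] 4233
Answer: 4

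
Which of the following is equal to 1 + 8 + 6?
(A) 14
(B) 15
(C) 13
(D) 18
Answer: B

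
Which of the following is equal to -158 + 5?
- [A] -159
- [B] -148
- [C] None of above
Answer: C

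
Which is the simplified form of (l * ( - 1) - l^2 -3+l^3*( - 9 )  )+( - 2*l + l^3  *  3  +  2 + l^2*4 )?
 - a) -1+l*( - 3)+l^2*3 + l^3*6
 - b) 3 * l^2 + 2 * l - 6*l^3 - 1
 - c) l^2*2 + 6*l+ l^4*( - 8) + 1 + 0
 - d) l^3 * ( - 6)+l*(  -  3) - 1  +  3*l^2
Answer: d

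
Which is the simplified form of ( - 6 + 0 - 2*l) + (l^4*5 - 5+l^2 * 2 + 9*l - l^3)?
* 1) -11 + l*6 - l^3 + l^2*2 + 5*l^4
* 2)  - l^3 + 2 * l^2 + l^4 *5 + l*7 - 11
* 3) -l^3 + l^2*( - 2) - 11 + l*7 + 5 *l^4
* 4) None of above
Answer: 2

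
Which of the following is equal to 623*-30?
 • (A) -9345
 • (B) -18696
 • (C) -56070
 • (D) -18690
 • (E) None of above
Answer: D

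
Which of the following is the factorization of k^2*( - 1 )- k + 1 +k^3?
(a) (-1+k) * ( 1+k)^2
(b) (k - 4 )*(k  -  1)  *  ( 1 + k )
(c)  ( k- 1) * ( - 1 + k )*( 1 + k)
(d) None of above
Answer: c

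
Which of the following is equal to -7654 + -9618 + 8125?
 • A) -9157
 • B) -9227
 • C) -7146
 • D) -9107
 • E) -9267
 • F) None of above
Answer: F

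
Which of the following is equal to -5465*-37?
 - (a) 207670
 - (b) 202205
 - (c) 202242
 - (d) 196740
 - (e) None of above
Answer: b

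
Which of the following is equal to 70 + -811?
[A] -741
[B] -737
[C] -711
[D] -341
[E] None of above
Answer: A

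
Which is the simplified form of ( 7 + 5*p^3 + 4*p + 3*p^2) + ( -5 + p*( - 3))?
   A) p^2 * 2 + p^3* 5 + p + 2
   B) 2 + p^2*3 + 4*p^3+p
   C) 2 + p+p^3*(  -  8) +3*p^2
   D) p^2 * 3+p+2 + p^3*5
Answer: D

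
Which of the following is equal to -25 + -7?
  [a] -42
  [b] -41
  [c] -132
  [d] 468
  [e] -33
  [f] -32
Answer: f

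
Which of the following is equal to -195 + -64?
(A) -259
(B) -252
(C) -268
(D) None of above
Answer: A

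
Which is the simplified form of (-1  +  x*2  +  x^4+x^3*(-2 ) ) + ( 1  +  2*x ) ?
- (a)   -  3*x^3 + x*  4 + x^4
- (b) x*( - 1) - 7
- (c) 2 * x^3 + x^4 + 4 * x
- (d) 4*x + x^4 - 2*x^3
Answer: d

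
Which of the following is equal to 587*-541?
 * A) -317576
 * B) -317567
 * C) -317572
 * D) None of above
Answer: B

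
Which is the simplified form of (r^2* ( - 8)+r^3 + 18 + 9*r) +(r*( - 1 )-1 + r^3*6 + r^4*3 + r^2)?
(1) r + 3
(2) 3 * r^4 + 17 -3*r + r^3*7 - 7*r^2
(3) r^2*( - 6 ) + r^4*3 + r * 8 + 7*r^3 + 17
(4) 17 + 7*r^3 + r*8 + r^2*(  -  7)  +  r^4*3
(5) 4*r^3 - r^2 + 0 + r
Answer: 4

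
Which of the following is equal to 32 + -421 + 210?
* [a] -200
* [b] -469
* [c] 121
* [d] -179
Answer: d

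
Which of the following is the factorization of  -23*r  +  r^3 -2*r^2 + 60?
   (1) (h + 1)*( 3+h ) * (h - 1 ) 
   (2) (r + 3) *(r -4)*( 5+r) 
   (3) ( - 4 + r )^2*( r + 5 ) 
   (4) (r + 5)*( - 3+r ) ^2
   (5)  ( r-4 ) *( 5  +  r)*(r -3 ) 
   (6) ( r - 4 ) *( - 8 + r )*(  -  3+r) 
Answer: 5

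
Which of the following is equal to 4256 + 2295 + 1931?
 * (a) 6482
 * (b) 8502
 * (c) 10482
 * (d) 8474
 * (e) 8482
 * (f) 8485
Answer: e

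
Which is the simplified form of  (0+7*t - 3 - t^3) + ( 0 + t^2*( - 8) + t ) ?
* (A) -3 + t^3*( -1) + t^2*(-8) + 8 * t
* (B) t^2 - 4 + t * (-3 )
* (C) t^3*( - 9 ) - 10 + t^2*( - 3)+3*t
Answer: A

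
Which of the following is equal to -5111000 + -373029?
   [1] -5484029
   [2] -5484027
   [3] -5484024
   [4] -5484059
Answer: 1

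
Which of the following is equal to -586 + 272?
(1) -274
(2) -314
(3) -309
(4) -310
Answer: 2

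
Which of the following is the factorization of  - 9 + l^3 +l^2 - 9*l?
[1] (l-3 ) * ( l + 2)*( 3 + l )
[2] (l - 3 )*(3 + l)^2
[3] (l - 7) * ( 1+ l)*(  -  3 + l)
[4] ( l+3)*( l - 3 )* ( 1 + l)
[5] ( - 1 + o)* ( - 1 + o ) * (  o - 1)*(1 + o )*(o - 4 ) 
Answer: 4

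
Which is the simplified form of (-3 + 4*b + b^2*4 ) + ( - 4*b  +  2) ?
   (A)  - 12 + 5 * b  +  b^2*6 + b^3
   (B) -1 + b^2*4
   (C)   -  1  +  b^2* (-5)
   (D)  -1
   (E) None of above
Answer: B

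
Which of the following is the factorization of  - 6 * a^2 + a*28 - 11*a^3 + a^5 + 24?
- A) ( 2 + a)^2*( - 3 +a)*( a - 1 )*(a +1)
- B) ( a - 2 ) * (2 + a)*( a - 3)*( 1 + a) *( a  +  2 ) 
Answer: B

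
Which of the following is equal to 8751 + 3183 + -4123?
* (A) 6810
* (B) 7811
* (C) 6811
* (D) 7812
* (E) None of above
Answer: B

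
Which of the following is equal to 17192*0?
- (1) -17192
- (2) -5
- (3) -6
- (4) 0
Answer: 4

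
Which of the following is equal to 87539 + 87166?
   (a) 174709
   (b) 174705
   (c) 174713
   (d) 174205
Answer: b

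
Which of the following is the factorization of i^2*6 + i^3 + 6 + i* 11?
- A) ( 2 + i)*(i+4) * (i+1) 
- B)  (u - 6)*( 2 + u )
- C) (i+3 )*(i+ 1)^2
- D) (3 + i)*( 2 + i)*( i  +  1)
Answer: D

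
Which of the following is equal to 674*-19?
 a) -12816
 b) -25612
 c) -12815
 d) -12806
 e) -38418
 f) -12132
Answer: d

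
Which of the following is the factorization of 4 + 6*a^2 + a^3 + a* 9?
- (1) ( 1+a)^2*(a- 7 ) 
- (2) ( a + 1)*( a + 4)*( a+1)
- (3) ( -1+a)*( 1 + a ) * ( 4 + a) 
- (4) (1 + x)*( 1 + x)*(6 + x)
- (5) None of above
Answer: 2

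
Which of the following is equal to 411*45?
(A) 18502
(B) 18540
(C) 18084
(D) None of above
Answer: D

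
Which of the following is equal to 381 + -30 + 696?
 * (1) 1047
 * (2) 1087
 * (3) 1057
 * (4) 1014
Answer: 1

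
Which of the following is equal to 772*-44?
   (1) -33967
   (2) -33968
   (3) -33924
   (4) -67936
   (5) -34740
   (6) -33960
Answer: 2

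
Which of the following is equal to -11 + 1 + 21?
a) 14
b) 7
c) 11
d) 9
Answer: c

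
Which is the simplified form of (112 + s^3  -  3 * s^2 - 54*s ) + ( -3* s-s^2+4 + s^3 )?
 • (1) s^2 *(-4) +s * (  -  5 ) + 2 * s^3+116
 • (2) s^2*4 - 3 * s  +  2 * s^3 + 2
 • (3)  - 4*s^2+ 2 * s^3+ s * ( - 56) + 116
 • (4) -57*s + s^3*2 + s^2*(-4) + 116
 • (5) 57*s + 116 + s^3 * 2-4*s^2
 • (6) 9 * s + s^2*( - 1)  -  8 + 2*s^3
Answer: 4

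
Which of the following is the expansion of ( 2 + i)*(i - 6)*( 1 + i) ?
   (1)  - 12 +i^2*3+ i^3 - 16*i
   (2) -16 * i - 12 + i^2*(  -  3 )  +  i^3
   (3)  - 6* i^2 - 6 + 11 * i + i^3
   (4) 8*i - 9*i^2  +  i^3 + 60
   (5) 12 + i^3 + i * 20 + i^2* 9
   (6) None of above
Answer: 2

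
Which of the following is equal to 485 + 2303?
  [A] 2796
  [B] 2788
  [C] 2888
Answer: B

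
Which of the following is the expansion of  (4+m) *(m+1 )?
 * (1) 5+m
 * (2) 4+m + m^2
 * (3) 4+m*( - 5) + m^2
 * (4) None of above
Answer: 4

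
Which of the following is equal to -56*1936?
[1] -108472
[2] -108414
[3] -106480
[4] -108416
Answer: 4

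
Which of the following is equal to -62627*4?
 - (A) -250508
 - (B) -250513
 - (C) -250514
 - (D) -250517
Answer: A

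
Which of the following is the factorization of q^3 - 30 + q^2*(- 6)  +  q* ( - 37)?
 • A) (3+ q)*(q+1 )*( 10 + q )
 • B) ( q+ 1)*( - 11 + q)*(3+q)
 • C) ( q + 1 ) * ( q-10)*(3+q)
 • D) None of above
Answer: C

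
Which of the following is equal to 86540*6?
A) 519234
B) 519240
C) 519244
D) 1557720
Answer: B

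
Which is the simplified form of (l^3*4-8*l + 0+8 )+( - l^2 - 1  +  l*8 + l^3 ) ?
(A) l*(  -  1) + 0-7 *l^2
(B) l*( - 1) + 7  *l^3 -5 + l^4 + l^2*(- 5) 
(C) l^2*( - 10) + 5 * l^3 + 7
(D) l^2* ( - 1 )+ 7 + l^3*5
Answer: D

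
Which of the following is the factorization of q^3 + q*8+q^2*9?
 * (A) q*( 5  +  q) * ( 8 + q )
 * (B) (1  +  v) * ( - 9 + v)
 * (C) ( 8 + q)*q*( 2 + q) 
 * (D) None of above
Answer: D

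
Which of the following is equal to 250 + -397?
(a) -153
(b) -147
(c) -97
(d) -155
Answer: b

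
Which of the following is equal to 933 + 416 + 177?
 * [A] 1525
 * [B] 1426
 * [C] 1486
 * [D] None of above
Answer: D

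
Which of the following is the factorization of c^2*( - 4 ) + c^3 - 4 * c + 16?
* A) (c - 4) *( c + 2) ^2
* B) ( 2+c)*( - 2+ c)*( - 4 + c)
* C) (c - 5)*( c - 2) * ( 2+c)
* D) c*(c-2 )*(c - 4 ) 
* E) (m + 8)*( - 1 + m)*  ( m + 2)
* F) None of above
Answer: B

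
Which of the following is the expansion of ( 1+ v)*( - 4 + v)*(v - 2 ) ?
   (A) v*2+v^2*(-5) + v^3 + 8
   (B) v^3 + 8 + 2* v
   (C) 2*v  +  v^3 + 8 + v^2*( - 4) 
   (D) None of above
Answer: A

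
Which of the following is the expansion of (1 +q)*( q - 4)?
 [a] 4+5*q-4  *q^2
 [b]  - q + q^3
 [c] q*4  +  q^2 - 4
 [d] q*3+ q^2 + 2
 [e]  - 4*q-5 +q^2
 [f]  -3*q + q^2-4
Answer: f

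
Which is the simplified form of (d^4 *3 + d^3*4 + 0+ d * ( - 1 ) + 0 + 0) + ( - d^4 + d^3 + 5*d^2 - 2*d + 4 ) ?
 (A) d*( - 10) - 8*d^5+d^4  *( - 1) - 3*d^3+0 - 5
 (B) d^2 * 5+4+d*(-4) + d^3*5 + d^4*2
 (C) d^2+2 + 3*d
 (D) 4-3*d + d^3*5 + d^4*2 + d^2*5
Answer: D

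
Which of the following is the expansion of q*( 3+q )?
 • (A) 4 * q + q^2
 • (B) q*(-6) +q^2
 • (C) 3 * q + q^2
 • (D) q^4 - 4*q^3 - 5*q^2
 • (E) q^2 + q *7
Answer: C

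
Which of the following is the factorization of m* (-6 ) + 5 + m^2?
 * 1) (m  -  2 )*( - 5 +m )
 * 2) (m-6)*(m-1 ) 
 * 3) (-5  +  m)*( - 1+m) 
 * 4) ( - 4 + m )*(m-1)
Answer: 3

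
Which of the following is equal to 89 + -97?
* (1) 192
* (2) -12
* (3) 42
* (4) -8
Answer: 4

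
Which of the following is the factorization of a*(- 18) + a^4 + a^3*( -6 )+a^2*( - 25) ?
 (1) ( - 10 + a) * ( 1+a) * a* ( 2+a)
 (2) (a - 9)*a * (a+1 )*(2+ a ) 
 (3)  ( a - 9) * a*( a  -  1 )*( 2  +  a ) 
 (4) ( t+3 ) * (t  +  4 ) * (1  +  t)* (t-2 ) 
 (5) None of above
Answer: 2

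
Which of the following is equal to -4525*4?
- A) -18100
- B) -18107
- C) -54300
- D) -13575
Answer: A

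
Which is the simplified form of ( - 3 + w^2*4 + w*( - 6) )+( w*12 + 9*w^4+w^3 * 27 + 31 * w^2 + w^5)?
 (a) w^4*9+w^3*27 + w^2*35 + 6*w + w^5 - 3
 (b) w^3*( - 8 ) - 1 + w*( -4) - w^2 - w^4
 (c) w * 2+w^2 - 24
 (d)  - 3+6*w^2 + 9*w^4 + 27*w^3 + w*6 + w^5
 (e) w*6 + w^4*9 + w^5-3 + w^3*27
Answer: a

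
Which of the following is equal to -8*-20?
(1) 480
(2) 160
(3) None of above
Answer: 2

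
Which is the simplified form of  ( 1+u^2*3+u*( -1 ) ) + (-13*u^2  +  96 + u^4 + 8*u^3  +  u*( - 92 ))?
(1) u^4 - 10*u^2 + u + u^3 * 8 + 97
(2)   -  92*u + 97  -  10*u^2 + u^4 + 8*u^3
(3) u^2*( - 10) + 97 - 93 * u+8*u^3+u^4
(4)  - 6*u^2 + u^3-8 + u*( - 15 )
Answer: 3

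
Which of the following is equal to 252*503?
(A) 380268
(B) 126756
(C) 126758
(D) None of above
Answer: B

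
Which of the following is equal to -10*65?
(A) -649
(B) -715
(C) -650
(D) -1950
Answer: C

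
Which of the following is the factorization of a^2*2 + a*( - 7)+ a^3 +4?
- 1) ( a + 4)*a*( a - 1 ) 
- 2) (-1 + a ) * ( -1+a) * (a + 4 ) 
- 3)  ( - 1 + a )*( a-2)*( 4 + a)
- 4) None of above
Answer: 2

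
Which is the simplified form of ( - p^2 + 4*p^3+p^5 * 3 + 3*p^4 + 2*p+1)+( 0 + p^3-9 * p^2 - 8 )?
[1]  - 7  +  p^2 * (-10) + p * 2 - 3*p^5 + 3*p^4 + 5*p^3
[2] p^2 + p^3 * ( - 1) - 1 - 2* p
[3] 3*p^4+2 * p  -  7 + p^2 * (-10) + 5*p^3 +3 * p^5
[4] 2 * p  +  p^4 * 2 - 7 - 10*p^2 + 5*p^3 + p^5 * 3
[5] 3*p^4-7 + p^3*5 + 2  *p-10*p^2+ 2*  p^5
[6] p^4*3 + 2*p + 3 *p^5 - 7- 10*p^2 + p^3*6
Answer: 3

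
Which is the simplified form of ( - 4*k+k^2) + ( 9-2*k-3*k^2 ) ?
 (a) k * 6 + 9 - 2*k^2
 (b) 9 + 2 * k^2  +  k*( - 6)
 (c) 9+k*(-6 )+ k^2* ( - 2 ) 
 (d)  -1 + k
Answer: c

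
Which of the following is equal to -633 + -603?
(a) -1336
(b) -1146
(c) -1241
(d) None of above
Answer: d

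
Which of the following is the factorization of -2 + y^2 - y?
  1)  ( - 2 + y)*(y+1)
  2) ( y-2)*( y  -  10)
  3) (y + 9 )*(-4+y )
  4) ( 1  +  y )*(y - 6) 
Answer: 1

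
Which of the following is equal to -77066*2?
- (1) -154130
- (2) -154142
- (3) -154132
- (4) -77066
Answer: 3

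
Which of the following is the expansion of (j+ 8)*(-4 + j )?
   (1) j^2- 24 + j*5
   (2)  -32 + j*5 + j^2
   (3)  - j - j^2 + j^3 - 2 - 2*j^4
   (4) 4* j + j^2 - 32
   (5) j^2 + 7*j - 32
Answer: 4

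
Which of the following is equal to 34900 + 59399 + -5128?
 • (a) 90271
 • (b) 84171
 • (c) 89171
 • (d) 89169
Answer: c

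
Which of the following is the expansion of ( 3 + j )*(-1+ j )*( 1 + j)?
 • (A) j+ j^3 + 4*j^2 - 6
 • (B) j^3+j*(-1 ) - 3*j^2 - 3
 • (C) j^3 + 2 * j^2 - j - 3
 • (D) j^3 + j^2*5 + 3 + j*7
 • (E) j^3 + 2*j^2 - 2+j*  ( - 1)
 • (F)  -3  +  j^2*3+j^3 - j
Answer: F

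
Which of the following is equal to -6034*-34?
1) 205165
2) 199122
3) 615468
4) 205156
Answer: 4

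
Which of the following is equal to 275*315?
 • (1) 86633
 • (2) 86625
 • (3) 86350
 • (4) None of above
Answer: 2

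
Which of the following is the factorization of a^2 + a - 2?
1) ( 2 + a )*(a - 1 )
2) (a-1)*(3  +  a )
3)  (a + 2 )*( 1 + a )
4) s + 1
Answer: 1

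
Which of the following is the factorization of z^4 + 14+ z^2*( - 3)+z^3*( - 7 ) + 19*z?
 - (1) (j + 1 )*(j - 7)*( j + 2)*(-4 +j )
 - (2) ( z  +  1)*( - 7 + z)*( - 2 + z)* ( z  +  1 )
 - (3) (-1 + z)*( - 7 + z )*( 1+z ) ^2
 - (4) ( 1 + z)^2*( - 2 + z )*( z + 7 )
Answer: 2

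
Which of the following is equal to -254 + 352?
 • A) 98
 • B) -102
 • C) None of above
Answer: A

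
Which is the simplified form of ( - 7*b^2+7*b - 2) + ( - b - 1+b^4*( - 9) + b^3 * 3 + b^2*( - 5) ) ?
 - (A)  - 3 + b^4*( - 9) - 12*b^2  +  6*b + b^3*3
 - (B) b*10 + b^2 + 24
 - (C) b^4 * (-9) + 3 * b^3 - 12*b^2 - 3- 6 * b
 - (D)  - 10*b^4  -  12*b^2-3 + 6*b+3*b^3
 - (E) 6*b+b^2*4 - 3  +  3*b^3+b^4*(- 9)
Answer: A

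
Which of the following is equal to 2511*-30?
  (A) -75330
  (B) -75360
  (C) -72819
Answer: A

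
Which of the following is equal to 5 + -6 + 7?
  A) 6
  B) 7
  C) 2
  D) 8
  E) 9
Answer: A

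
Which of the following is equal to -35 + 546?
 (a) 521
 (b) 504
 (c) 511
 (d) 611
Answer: c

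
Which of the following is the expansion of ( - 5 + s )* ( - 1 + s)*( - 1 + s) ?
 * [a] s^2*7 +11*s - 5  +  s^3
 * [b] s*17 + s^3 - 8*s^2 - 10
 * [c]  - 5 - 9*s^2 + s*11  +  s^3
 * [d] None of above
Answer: d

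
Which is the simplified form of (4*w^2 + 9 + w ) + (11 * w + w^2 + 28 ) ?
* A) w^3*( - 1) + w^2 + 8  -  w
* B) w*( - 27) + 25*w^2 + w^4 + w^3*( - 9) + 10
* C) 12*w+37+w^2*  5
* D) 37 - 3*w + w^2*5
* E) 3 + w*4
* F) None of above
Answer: C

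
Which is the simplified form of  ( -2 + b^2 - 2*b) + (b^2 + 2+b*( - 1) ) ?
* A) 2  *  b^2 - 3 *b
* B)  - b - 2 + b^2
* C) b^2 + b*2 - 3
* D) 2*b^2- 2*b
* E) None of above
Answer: A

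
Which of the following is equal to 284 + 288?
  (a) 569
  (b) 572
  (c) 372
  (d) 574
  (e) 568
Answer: b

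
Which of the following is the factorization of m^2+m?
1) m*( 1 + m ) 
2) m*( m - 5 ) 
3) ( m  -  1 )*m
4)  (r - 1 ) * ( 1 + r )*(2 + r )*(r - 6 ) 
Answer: 1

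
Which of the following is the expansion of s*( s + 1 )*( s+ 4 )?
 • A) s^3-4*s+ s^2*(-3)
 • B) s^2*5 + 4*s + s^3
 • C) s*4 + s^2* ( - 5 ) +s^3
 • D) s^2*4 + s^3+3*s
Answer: B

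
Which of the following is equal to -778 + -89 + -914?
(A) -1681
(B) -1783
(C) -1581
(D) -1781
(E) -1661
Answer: D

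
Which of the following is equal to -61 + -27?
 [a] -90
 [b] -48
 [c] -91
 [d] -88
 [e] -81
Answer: d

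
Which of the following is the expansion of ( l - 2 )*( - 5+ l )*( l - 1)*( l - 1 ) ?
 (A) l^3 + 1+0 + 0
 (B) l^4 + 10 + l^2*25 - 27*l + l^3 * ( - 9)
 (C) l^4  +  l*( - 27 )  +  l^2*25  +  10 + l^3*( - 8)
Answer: B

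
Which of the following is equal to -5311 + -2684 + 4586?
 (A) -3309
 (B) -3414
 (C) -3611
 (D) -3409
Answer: D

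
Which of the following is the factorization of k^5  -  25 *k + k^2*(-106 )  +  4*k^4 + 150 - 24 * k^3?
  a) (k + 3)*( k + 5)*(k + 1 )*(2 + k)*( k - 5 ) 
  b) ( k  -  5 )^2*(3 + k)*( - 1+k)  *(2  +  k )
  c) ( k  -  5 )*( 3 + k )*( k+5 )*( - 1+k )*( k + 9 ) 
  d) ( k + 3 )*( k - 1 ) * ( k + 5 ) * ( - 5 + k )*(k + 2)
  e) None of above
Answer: d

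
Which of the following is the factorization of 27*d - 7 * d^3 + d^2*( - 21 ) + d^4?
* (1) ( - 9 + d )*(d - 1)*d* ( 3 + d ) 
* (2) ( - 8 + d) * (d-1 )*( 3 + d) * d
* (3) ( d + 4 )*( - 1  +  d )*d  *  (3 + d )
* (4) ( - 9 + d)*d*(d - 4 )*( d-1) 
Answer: 1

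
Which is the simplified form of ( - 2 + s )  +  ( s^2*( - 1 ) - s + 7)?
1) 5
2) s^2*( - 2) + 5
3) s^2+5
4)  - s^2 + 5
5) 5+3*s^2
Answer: 4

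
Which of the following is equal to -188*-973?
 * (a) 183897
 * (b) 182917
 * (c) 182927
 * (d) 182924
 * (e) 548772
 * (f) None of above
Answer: d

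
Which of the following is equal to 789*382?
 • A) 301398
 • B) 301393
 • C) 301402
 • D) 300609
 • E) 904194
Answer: A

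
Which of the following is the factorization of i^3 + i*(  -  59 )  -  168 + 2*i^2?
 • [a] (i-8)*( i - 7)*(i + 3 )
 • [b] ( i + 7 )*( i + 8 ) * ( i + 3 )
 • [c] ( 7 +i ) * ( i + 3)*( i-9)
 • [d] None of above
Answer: d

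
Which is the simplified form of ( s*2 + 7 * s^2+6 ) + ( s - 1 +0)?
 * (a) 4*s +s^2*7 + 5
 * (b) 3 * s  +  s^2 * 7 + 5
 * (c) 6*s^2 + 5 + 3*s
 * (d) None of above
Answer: b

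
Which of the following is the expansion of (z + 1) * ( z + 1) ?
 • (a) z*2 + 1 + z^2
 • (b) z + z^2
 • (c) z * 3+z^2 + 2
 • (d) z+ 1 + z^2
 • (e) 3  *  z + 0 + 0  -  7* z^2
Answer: a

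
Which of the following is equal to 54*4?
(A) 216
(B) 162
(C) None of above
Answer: A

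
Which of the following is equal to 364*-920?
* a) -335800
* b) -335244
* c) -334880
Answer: c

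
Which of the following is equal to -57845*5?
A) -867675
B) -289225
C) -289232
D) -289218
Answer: B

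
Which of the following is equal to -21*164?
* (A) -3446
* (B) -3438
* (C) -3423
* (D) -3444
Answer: D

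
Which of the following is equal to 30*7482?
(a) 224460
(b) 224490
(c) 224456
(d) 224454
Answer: a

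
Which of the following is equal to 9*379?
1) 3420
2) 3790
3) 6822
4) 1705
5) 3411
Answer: 5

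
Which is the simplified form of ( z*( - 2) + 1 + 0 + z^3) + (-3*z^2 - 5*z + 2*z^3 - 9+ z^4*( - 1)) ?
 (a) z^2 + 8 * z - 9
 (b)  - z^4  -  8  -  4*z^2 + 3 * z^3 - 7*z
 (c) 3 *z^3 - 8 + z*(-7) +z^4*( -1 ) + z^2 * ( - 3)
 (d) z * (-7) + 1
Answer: c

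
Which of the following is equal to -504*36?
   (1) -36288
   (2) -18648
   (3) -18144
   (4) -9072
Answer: 3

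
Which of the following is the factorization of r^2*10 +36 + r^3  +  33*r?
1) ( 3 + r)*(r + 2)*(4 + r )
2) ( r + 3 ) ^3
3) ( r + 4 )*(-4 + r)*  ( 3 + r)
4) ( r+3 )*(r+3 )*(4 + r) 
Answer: 4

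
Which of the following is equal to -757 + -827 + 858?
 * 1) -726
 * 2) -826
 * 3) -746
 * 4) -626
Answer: 1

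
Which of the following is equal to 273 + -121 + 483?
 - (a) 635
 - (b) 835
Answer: a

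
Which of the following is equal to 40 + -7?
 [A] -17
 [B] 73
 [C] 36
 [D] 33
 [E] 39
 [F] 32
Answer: D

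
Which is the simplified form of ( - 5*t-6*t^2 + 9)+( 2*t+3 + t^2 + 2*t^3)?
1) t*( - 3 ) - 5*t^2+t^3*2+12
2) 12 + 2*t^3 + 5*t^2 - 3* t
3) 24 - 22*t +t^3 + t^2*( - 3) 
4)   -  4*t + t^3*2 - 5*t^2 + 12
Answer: 1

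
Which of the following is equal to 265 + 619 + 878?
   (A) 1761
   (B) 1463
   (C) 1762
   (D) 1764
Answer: C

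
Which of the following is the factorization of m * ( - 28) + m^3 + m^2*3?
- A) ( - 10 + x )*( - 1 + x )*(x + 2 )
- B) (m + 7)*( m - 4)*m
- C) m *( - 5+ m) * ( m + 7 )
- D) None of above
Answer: B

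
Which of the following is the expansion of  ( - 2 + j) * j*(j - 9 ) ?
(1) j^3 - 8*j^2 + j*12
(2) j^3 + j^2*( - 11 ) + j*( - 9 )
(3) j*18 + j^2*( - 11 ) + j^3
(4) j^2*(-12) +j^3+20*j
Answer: 3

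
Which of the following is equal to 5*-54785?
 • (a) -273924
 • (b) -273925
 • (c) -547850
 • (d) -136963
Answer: b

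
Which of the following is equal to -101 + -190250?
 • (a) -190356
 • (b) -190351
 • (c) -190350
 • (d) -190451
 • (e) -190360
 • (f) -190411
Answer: b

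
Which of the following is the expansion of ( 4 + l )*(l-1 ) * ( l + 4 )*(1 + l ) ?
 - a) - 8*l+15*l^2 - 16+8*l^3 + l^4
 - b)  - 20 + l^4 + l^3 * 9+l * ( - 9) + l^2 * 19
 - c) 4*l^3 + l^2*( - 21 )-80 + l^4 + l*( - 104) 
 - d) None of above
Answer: a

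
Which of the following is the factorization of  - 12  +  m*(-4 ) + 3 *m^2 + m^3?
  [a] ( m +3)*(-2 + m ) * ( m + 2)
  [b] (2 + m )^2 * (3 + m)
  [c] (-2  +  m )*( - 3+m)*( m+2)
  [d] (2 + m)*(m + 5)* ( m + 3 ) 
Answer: a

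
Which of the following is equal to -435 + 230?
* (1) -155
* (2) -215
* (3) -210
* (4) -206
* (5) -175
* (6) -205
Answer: 6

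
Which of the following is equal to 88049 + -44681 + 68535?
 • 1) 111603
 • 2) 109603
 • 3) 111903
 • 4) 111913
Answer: 3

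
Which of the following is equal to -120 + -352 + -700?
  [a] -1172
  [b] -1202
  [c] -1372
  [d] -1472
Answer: a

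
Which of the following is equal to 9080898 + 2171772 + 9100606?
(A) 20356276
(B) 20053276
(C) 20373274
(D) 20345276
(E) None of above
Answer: E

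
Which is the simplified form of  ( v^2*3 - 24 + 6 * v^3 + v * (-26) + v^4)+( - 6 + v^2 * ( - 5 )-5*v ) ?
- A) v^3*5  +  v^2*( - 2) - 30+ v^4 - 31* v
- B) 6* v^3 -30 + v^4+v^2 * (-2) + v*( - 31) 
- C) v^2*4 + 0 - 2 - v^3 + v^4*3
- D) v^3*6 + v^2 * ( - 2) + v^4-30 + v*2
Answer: B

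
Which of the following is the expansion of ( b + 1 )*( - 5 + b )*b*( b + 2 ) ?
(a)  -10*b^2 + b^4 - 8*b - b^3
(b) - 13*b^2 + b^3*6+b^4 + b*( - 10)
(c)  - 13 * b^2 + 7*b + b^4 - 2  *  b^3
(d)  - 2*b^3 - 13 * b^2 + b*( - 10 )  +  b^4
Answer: d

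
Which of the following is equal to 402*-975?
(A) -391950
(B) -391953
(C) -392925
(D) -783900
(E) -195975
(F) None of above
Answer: A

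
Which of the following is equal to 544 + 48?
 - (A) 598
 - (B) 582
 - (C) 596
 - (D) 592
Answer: D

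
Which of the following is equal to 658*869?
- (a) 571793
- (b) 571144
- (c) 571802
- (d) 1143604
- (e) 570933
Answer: c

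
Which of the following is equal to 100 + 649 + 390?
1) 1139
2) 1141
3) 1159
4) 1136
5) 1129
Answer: 1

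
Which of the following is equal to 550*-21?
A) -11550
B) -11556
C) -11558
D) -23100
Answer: A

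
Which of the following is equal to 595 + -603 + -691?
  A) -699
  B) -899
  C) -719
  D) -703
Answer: A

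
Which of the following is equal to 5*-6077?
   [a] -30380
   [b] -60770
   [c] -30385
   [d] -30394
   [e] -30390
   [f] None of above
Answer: c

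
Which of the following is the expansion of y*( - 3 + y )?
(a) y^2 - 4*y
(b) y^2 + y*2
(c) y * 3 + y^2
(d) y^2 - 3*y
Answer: d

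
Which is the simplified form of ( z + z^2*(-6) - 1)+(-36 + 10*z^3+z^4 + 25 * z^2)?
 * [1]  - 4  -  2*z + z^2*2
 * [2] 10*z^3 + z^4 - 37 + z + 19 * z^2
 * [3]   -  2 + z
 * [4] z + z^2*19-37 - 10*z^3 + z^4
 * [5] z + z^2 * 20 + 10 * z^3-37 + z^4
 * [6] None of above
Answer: 2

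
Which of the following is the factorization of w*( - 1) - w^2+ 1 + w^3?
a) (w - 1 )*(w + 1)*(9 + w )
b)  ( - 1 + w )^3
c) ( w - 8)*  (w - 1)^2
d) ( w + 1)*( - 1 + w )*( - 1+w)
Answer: d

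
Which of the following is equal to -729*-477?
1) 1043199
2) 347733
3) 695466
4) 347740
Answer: 2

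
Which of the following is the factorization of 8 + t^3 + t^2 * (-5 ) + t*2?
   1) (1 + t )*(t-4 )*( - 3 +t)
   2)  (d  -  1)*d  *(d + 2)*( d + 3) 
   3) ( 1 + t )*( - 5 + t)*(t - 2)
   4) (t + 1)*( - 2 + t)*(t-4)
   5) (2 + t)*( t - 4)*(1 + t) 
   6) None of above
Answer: 4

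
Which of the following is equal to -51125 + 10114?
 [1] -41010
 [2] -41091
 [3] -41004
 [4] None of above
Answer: 4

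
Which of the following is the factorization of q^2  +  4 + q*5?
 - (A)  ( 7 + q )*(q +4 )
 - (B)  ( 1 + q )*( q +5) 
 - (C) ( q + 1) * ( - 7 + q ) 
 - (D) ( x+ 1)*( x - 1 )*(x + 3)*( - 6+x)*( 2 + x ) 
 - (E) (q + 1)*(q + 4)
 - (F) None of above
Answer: E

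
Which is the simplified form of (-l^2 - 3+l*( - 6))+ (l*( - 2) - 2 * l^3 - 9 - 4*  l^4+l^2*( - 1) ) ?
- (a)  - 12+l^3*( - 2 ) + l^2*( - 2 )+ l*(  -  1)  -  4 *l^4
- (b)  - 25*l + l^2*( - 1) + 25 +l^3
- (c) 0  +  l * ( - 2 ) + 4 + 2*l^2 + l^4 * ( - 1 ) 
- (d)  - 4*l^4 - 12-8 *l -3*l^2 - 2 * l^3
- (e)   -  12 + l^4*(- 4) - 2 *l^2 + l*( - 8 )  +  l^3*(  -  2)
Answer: e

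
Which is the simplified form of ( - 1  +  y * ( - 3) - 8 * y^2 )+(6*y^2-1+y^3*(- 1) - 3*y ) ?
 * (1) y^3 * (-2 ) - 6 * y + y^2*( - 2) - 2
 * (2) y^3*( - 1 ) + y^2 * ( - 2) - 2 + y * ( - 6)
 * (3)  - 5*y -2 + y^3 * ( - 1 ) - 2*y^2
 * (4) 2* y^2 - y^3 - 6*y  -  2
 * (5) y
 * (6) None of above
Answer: 2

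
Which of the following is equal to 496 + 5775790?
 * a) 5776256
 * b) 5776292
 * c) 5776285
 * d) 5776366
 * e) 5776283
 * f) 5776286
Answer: f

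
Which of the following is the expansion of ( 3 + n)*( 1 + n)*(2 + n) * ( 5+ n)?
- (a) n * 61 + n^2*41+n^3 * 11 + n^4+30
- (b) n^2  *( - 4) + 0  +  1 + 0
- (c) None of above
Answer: a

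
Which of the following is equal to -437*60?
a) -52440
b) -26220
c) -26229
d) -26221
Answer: b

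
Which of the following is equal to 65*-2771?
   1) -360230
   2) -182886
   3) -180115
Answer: 3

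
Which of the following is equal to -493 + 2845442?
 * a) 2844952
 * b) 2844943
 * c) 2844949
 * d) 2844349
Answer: c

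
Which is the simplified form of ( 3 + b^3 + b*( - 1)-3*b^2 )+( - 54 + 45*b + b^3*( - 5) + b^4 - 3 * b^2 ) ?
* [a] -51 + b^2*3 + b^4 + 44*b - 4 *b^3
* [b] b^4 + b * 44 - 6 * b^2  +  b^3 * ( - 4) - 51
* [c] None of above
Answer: b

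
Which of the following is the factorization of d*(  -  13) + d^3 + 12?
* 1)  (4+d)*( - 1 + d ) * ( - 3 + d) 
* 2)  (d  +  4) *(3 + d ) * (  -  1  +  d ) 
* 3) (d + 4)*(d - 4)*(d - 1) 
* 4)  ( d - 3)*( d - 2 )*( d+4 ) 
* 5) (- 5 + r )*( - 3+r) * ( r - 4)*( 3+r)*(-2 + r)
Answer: 1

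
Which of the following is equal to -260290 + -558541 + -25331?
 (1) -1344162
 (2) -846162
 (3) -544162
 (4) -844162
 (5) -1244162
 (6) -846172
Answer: 4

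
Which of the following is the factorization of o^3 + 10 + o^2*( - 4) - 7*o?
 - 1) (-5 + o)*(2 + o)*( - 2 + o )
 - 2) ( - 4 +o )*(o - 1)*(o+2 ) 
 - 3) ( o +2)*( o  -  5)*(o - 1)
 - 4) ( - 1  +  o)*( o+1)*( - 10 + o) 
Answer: 3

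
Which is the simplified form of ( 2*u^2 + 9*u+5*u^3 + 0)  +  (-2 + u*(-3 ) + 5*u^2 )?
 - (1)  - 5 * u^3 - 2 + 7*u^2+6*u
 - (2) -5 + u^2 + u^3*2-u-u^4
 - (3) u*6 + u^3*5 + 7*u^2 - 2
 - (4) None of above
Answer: 3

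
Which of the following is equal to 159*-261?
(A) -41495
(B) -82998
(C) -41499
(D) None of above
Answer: C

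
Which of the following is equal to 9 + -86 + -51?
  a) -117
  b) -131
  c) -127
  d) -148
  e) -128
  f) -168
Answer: e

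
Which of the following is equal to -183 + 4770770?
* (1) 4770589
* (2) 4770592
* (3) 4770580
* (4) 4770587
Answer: 4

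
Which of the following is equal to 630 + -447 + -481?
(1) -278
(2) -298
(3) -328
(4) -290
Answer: 2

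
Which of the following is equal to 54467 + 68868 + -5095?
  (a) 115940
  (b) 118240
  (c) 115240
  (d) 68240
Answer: b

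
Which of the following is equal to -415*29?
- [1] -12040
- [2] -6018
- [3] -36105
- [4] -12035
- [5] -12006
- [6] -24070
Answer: 4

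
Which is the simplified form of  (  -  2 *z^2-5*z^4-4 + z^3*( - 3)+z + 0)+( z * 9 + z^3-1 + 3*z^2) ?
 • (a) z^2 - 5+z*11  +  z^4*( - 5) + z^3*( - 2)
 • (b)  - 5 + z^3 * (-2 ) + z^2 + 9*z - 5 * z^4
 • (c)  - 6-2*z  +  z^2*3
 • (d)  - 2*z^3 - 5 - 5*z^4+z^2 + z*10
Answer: d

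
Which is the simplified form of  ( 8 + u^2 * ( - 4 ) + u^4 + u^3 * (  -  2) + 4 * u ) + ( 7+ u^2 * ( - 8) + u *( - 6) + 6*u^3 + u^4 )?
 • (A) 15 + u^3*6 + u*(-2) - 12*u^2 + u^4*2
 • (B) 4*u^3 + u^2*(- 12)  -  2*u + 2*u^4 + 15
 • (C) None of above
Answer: B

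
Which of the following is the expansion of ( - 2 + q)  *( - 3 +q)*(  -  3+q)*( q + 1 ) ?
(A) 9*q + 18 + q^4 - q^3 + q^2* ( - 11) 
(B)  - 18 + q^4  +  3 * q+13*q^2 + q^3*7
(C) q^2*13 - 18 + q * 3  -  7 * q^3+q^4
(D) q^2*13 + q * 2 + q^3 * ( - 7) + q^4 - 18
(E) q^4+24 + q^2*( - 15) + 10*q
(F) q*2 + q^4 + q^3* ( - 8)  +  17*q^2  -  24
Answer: C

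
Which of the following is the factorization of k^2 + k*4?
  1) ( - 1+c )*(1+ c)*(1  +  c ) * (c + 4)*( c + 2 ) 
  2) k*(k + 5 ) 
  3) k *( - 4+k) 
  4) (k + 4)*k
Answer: 4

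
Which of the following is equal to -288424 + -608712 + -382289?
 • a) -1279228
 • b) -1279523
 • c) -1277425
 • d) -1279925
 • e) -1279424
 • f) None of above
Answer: f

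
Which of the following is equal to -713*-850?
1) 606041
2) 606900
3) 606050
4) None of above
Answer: 3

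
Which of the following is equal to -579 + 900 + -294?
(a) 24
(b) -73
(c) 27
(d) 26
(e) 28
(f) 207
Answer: c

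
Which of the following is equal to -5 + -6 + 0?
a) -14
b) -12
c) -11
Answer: c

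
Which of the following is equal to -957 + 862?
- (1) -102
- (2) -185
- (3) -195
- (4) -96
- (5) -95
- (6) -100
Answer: 5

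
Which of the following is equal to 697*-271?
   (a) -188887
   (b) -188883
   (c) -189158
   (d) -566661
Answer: a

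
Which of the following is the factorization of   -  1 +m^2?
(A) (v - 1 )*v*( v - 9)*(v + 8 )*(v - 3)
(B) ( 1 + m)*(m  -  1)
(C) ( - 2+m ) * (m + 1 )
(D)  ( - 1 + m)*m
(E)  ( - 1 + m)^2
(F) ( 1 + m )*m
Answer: B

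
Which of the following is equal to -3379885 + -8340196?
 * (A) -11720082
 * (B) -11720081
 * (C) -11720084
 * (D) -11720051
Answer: B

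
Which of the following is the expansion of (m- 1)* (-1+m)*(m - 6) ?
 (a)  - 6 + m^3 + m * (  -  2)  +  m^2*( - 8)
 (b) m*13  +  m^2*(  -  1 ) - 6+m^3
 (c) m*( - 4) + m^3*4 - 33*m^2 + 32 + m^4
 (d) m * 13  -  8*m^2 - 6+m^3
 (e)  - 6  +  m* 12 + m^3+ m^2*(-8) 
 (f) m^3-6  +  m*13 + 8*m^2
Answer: d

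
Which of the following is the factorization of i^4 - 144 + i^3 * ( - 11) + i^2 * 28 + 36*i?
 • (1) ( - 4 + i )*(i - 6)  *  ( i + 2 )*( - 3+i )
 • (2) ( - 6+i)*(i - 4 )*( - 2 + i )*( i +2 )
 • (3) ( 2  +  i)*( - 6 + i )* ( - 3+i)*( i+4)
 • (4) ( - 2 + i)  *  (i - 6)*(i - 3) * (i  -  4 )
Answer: 1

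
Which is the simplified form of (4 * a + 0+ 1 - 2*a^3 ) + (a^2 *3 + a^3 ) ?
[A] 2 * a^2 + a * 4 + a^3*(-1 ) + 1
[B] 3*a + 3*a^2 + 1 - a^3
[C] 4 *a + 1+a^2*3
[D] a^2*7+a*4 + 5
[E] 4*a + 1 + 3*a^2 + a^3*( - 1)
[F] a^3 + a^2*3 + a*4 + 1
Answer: E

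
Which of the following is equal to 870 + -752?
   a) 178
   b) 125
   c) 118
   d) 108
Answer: c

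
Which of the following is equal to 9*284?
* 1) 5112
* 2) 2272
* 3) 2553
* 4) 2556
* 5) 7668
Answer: 4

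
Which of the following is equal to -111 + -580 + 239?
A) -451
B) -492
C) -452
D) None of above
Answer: C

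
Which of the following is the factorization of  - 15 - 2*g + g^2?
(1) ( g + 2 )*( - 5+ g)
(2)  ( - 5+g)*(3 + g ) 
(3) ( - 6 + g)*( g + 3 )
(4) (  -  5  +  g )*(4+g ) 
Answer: 2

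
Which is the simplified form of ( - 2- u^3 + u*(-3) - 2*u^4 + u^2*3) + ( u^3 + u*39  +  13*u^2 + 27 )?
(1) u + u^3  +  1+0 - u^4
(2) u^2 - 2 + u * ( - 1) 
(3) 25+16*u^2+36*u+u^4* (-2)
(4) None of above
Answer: 3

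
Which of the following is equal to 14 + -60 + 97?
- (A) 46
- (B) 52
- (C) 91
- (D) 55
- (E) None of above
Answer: E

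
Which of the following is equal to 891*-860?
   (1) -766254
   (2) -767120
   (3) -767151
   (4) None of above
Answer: 4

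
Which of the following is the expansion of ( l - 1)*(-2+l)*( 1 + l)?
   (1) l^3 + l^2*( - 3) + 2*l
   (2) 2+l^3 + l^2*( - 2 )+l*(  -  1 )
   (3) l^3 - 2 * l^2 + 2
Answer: 2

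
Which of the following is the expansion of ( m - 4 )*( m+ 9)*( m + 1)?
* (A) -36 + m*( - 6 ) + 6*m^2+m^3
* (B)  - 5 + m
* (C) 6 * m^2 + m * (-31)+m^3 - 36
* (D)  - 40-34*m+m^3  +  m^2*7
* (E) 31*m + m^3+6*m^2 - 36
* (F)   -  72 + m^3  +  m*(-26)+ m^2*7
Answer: C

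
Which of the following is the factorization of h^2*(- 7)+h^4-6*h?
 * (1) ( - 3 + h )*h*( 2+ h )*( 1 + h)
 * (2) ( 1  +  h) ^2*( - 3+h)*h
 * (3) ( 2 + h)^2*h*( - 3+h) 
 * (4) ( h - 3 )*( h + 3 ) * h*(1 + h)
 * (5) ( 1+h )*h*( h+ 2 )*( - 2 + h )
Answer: 1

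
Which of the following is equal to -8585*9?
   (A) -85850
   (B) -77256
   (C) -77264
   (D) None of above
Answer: D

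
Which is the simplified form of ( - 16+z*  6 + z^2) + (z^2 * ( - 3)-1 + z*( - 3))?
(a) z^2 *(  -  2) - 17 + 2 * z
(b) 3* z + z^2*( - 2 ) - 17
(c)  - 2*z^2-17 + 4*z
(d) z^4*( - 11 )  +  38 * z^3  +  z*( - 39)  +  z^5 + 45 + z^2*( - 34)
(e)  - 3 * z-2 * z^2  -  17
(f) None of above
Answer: b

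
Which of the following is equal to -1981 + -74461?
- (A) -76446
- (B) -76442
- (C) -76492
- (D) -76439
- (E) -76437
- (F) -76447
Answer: B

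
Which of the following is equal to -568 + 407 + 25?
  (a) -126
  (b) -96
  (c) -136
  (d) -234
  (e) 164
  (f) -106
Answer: c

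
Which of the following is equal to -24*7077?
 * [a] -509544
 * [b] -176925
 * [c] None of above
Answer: c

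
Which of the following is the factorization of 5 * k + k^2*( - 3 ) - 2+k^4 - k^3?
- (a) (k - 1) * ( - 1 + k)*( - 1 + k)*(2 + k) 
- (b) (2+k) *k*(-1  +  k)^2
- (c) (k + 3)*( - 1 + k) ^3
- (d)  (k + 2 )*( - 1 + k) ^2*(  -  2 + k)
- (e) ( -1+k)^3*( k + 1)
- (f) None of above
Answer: a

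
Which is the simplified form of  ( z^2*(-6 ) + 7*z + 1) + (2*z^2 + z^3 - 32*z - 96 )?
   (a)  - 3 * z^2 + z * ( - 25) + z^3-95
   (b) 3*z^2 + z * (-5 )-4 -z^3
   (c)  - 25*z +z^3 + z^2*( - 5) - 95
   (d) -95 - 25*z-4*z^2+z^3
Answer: d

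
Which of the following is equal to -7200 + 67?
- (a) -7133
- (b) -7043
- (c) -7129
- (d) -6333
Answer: a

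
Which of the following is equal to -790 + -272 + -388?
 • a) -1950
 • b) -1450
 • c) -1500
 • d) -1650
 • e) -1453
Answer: b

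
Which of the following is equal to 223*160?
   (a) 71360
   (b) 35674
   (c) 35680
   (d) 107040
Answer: c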